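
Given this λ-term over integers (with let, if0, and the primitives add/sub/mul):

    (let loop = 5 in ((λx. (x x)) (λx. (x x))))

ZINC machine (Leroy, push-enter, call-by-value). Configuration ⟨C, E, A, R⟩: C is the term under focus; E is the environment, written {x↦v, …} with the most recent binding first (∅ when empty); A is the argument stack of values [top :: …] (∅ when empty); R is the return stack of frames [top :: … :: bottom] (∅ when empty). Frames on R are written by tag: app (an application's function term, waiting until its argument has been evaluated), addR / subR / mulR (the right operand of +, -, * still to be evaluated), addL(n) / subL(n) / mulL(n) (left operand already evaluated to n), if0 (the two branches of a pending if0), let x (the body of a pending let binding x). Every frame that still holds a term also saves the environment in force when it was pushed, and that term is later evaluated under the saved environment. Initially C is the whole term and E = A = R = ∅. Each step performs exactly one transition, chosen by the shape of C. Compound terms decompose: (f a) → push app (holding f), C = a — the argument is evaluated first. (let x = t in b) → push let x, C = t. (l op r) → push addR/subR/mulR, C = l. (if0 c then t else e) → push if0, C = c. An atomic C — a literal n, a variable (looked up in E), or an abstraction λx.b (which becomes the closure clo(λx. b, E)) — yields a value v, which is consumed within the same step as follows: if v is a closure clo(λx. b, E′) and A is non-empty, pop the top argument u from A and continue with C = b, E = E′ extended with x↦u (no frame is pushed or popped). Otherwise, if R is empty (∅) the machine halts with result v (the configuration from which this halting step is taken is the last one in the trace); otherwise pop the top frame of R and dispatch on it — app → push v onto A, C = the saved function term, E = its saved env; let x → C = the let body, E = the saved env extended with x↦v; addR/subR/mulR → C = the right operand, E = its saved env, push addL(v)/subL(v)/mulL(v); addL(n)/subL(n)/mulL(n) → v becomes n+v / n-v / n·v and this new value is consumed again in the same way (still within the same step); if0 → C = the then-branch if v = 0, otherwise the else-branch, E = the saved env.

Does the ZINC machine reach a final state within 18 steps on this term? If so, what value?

[0] <C=(let loop = 5 in ((λx. (x x)) (λx. (x x)))), E=∅, A=∅, R=∅>
[1] <C=5, E=∅, A=∅, R=[let loop]>
[2] <C=((λx. (x x)) (λx. (x x))), E={loop↦5}, A=∅, R=∅>
[3] <C=(λx. (x x)), E={loop↦5}, A=∅, R=[app]>
[4] <C=(λx. (x x)), E={loop↦5}, A=[clo(λx. (x x), {loop↦5})], R=∅>
[5] <C=(x x), E={x↦clo(λx. (x x), {loop↦5}), loop↦5}, A=∅, R=∅>
[6] <C=x, E={x↦clo(λx. (x x), {loop↦5}), loop↦5}, A=∅, R=[app]>
[7] <C=x, E={x↦clo(λx. (x x), {loop↦5}), loop↦5}, A=[clo(λx. (x x), {loop↦5})], R=∅>
… configuration repeats with period 3 (steps 5–7 recur indefinitely) …

Answer: DIVERGES (no final state within 18 steps)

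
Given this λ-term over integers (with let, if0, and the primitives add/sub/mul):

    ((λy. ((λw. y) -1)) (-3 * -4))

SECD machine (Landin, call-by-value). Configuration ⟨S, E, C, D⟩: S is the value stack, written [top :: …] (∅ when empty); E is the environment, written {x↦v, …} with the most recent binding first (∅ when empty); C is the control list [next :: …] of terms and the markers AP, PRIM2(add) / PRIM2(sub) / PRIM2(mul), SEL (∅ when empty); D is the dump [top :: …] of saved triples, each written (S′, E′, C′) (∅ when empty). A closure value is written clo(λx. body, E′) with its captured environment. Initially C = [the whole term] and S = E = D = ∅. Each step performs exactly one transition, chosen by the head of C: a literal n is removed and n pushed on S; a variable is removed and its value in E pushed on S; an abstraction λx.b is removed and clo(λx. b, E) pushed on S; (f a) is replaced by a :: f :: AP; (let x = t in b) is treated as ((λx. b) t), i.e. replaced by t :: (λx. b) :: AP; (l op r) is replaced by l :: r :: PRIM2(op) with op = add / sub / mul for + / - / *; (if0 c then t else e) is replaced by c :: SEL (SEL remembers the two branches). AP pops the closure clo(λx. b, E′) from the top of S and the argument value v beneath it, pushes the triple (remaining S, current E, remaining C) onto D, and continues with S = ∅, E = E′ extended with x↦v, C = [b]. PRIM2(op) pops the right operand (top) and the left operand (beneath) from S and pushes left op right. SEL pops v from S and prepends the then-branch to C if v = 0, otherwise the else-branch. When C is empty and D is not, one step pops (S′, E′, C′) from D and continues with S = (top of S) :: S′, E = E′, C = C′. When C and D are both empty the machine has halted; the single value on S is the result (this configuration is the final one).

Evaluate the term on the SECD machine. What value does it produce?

Answer: 12

Machine steps:
[0] [S=∅ | E=∅ | C=[((λy. ((λw. y) -1)) (-3 * -4))] | D=∅]
[1] [S=∅ | E=∅ | C=[(-3 * -4) :: (λy. ((λw. y) -1)) :: AP] | D=∅]
[2] [S=∅ | E=∅ | C=[-3 :: -4 :: PRIM2(mul) :: (λy. ((λw. y) -1)) :: AP] | D=∅]
[3] [S=[-3] | E=∅ | C=[-4 :: PRIM2(mul) :: (λy. ((λw. y) -1)) :: AP] | D=∅]
[4] [S=[-4 :: -3] | E=∅ | C=[PRIM2(mul) :: (λy. ((λw. y) -1)) :: AP] | D=∅]
[5] [S=[12] | E=∅ | C=[(λy. ((λw. y) -1)) :: AP] | D=∅]
[6] [S=[clo(λy. ((λw. y) -1), ∅) :: 12] | E=∅ | C=[AP] | D=∅]
[7] [S=∅ | E={y↦12} | C=[((λw. y) -1)] | D=[(∅, ∅, ∅)]]
[8] [S=∅ | E={y↦12} | C=[-1 :: (λw. y) :: AP] | D=[(∅, ∅, ∅)]]
[9] [S=[-1] | E={y↦12} | C=[(λw. y) :: AP] | D=[(∅, ∅, ∅)]]
[10] [S=[clo(λw. y, {y↦12}) :: -1] | E={y↦12} | C=[AP] | D=[(∅, ∅, ∅)]]
[11] [S=∅ | E={w↦-1, y↦12} | C=[y] | D=[(∅, {y↦12}, ∅) :: (∅, ∅, ∅)]]
[12] [S=[12] | E={w↦-1, y↦12} | C=∅ | D=[(∅, {y↦12}, ∅) :: (∅, ∅, ∅)]]
[13] [S=[12] | E={y↦12} | C=∅ | D=[(∅, ∅, ∅)]]
[14] [S=[12] | E=∅ | C=∅ | D=∅]
→ final value 12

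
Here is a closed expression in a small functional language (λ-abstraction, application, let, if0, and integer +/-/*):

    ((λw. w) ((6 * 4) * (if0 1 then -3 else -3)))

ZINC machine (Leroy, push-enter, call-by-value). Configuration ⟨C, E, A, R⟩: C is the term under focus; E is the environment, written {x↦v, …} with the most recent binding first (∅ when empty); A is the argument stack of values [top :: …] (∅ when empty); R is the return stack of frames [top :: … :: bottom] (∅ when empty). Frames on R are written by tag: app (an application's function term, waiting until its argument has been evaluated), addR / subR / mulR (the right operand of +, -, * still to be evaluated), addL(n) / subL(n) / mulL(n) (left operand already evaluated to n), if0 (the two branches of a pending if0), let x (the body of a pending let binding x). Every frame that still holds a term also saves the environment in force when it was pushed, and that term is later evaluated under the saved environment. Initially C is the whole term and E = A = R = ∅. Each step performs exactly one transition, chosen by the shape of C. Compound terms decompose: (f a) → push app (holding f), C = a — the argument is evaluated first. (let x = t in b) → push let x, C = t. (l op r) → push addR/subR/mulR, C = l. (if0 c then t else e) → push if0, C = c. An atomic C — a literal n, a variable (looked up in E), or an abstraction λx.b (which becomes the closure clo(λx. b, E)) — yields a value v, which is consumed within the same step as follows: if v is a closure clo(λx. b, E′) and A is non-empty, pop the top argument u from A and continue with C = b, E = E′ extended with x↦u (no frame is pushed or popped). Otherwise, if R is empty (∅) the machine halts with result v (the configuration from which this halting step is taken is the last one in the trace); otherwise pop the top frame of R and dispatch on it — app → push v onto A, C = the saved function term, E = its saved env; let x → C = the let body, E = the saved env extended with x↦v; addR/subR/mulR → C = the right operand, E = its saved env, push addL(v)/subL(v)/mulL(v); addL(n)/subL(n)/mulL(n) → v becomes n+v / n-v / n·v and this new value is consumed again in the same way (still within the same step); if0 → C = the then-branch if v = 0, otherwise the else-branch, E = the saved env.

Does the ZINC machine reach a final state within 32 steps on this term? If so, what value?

[0] ⟨C=((λw. w) ((6 * 4) * (if0 1 then -3 else -3))); E=∅; A=∅; R=∅⟩
[1] ⟨C=((6 * 4) * (if0 1 then -3 else -3)); E=∅; A=∅; R=[app]⟩
[2] ⟨C=(6 * 4); E=∅; A=∅; R=[mulR :: app]⟩
[3] ⟨C=6; E=∅; A=∅; R=[mulR :: mulR :: app]⟩
[4] ⟨C=4; E=∅; A=∅; R=[mulL(6) :: mulR :: app]⟩
[5] ⟨C=(if0 1 then -3 else -3); E=∅; A=∅; R=[mulL(24) :: app]⟩
[6] ⟨C=1; E=∅; A=∅; R=[if0 :: mulL(24) :: app]⟩
[7] ⟨C=-3; E=∅; A=∅; R=[mulL(24) :: app]⟩
[8] ⟨C=(λw. w); E=∅; A=[-72]; R=∅⟩
[9] ⟨C=w; E={w↦-72}; A=∅; R=∅⟩
→ final value -72

Answer: -72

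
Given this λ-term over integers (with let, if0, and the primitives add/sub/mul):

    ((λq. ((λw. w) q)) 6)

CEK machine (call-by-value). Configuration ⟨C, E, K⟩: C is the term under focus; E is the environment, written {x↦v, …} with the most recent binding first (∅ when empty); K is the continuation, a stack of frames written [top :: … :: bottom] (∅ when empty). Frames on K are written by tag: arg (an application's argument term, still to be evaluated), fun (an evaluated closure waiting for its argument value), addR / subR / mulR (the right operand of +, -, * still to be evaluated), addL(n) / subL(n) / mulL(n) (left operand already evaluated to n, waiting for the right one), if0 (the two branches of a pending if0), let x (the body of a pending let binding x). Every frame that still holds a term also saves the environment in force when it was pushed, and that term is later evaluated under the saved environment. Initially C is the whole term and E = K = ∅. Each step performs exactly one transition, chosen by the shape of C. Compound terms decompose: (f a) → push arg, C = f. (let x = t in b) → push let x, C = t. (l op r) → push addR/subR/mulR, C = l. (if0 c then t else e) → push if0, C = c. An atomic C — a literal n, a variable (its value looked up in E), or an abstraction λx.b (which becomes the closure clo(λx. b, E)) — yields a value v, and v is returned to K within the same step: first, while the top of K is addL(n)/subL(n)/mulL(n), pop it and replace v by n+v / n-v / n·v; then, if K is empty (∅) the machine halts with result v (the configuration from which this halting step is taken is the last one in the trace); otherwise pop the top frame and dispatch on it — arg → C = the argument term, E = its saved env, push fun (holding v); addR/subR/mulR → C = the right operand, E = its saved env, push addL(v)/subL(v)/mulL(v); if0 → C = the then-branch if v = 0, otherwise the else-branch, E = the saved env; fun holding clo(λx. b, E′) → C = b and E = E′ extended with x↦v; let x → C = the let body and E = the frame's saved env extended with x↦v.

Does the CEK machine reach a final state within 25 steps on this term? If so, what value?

[0] ⟨C=((λq. ((λw. w) q)) 6); E=∅; K=∅⟩
[1] ⟨C=(λq. ((λw. w) q)); E=∅; K=[arg]⟩
[2] ⟨C=6; E=∅; K=[fun]⟩
[3] ⟨C=((λw. w) q); E={q↦6}; K=∅⟩
[4] ⟨C=(λw. w); E={q↦6}; K=[arg]⟩
[5] ⟨C=q; E={q↦6}; K=[fun]⟩
[6] ⟨C=w; E={w↦6, q↦6}; K=∅⟩
→ final value 6

Answer: 6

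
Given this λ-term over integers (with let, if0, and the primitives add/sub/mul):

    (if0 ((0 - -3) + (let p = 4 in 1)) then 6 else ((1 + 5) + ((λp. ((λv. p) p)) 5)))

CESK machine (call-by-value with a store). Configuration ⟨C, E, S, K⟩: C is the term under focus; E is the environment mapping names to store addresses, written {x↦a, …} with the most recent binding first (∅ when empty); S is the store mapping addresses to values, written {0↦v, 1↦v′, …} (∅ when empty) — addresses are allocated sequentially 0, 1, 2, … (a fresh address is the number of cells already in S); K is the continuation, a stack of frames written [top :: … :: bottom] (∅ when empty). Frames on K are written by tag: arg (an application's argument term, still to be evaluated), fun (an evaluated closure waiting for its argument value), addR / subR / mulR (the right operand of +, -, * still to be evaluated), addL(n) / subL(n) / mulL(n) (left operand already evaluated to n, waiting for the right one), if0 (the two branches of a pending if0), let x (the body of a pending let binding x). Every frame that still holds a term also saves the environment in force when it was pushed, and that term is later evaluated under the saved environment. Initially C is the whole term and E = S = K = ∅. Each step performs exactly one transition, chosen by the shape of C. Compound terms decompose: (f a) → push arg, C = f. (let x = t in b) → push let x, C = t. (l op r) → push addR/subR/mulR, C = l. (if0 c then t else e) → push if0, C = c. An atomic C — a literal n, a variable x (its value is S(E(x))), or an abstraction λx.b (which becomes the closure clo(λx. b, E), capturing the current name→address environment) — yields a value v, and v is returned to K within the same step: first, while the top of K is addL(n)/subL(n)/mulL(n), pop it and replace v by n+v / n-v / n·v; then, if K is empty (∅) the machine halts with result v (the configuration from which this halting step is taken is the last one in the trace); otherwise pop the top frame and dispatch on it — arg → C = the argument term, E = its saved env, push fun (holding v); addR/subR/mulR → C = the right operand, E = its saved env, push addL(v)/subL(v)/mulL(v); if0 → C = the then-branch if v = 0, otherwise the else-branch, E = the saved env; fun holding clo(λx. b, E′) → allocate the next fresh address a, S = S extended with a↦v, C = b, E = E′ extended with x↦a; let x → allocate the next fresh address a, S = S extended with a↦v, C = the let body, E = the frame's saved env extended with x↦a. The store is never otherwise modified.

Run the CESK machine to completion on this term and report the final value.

[0] [C=(if0 ((0 - -3) + (let p = 4 in 1)) then 6 else ((1 + 5) + ((λp. ((λv. p) p)) 5))) | E=∅ | S=∅ | K=∅]
[1] [C=((0 - -3) + (let p = 4 in 1)) | E=∅ | S=∅ | K=[if0]]
[2] [C=(0 - -3) | E=∅ | S=∅ | K=[addR :: if0]]
[3] [C=0 | E=∅ | S=∅ | K=[subR :: addR :: if0]]
[4] [C=-3 | E=∅ | S=∅ | K=[subL(0) :: addR :: if0]]
[5] [C=(let p = 4 in 1) | E=∅ | S=∅ | K=[addL(3) :: if0]]
[6] [C=4 | E=∅ | S=∅ | K=[let p :: addL(3) :: if0]]
[7] [C=1 | E={p↦0} | S={0↦4} | K=[addL(3) :: if0]]
[8] [C=((1 + 5) + ((λp. ((λv. p) p)) 5)) | E=∅ | S={0↦4} | K=∅]
[9] [C=(1 + 5) | E=∅ | S={0↦4} | K=[addR]]
[10] [C=1 | E=∅ | S={0↦4} | K=[addR :: addR]]
[11] [C=5 | E=∅ | S={0↦4} | K=[addL(1) :: addR]]
[12] [C=((λp. ((λv. p) p)) 5) | E=∅ | S={0↦4} | K=[addL(6)]]
[13] [C=(λp. ((λv. p) p)) | E=∅ | S={0↦4} | K=[arg :: addL(6)]]
[14] [C=5 | E=∅ | S={0↦4} | K=[fun :: addL(6)]]
[15] [C=((λv. p) p) | E={p↦1} | S={0↦4, 1↦5} | K=[addL(6)]]
[16] [C=(λv. p) | E={p↦1} | S={0↦4, 1↦5} | K=[arg :: addL(6)]]
[17] [C=p | E={p↦1} | S={0↦4, 1↦5} | K=[fun :: addL(6)]]
[18] [C=p | E={v↦2, p↦1} | S={0↦4, 1↦5, 2↦5} | K=[addL(6)]]
→ final value 11

Answer: 11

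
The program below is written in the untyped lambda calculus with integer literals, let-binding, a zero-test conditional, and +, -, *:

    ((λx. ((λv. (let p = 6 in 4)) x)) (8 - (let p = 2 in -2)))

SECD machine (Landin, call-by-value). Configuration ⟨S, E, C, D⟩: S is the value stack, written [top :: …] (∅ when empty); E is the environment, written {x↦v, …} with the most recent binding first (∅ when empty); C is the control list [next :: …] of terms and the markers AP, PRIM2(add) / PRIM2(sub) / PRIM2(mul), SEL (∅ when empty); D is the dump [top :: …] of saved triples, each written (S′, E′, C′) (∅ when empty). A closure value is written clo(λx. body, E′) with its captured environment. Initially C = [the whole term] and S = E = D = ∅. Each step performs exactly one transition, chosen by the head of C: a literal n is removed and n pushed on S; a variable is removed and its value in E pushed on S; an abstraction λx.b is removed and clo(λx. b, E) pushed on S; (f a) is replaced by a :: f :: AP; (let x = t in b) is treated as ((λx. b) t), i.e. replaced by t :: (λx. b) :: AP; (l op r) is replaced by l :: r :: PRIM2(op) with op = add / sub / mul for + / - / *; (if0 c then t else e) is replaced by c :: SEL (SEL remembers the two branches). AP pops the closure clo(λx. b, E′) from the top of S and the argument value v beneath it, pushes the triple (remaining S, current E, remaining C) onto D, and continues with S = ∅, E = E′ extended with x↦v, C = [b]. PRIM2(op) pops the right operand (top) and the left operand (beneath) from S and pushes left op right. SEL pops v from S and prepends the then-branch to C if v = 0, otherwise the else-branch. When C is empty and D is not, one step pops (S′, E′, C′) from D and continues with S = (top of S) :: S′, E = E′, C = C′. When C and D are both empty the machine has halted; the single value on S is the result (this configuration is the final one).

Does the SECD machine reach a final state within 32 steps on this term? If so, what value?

Answer: 4

Machine steps:
step 0: ⟨S=∅; E=∅; C=[((λx. ((λv. (let p = 6 in 4)) x)) (8 - (let p = 2 in -2)))]; D=∅⟩
step 1: ⟨S=∅; E=∅; C=[(8 - (let p = 2 in -2)) :: (λx. ((λv. (let p = 6 in 4)) x)) :: AP]; D=∅⟩
step 2: ⟨S=∅; E=∅; C=[8 :: (let p = 2 in -2) :: PRIM2(sub) :: (λx. ((λv. (let p = 6 in 4)) x)) :: AP]; D=∅⟩
step 3: ⟨S=[8]; E=∅; C=[(let p = 2 in -2) :: PRIM2(sub) :: (λx. ((λv. (let p = 6 in 4)) x)) :: AP]; D=∅⟩
step 4: ⟨S=[8]; E=∅; C=[2 :: (λp. -2) :: AP :: PRIM2(sub) :: (λx. ((λv. (let p = 6 in 4)) x)) :: AP]; D=∅⟩
step 5: ⟨S=[2 :: 8]; E=∅; C=[(λp. -2) :: AP :: PRIM2(sub) :: (λx. ((λv. (let p = 6 in 4)) x)) :: AP]; D=∅⟩
step 6: ⟨S=[clo(λp. -2, ∅) :: 2 :: 8]; E=∅; C=[AP :: PRIM2(sub) :: (λx. ((λv. (let p = 6 in 4)) x)) :: AP]; D=∅⟩
step 7: ⟨S=∅; E={p↦2}; C=[-2]; D=[([8], ∅, [PRIM2(sub) :: (λx. ((λv. (let p = 6 in 4)) x)) :: AP])]⟩
step 8: ⟨S=[-2]; E={p↦2}; C=∅; D=[([8], ∅, [PRIM2(sub) :: (λx. ((λv. (let p = 6 in 4)) x)) :: AP])]⟩
step 9: ⟨S=[-2 :: 8]; E=∅; C=[PRIM2(sub) :: (λx. ((λv. (let p = 6 in 4)) x)) :: AP]; D=∅⟩
step 10: ⟨S=[10]; E=∅; C=[(λx. ((λv. (let p = 6 in 4)) x)) :: AP]; D=∅⟩
step 11: ⟨S=[clo(λx. ((λv. (let p = 6 in 4)) x), ∅) :: 10]; E=∅; C=[AP]; D=∅⟩
step 12: ⟨S=∅; E={x↦10}; C=[((λv. (let p = 6 in 4)) x)]; D=[(∅, ∅, ∅)]⟩
step 13: ⟨S=∅; E={x↦10}; C=[x :: (λv. (let p = 6 in 4)) :: AP]; D=[(∅, ∅, ∅)]⟩
step 14: ⟨S=[10]; E={x↦10}; C=[(λv. (let p = 6 in 4)) :: AP]; D=[(∅, ∅, ∅)]⟩
step 15: ⟨S=[clo(λv. (let p = 6 in 4), {x↦10}) :: 10]; E={x↦10}; C=[AP]; D=[(∅, ∅, ∅)]⟩
step 16: ⟨S=∅; E={v↦10, x↦10}; C=[(let p = 6 in 4)]; D=[(∅, {x↦10}, ∅) :: (∅, ∅, ∅)]⟩
step 17: ⟨S=∅; E={v↦10, x↦10}; C=[6 :: (λp. 4) :: AP]; D=[(∅, {x↦10}, ∅) :: (∅, ∅, ∅)]⟩
step 18: ⟨S=[6]; E={v↦10, x↦10}; C=[(λp. 4) :: AP]; D=[(∅, {x↦10}, ∅) :: (∅, ∅, ∅)]⟩
step 19: ⟨S=[clo(λp. 4, {v↦10, x↦10}) :: 6]; E={v↦10, x↦10}; C=[AP]; D=[(∅, {x↦10}, ∅) :: (∅, ∅, ∅)]⟩
step 20: ⟨S=∅; E={p↦6, v↦10, x↦10}; C=[4]; D=[(∅, {v↦10, x↦10}, ∅) :: (∅, {x↦10}, ∅) :: (∅, ∅, ∅)]⟩
step 21: ⟨S=[4]; E={p↦6, v↦10, x↦10}; C=∅; D=[(∅, {v↦10, x↦10}, ∅) :: (∅, {x↦10}, ∅) :: (∅, ∅, ∅)]⟩
step 22: ⟨S=[4]; E={v↦10, x↦10}; C=∅; D=[(∅, {x↦10}, ∅) :: (∅, ∅, ∅)]⟩
step 23: ⟨S=[4]; E={x↦10}; C=∅; D=[(∅, ∅, ∅)]⟩
step 24: ⟨S=[4]; E=∅; C=∅; D=∅⟩
→ final value 4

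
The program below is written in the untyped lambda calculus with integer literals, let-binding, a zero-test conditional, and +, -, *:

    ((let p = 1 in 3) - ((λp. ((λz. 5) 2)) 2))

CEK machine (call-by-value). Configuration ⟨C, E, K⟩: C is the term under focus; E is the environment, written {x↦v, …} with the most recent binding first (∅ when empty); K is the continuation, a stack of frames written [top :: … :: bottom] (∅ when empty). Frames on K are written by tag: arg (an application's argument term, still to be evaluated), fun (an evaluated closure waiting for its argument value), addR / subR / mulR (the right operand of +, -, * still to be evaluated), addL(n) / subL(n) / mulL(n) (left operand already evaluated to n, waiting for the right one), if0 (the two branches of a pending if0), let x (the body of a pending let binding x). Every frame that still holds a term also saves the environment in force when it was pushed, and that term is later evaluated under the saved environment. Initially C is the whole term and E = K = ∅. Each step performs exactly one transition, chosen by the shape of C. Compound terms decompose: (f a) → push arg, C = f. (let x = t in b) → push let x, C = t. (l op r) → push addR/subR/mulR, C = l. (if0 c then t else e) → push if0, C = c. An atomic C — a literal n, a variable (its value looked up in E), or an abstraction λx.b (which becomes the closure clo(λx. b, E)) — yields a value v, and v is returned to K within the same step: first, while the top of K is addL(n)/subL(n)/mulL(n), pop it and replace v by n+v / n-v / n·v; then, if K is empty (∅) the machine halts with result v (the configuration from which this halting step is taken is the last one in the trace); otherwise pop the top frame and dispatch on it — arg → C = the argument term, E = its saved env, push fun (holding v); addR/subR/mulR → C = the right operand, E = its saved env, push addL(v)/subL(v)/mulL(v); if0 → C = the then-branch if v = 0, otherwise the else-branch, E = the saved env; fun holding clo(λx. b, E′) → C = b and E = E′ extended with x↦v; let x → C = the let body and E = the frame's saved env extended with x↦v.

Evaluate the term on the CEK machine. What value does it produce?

step 0: [C=((let p = 1 in 3) - ((λp. ((λz. 5) 2)) 2)) | E=∅ | K=∅]
step 1: [C=(let p = 1 in 3) | E=∅ | K=[subR]]
step 2: [C=1 | E=∅ | K=[let p :: subR]]
step 3: [C=3 | E={p↦1} | K=[subR]]
step 4: [C=((λp. ((λz. 5) 2)) 2) | E=∅ | K=[subL(3)]]
step 5: [C=(λp. ((λz. 5) 2)) | E=∅ | K=[arg :: subL(3)]]
step 6: [C=2 | E=∅ | K=[fun :: subL(3)]]
step 7: [C=((λz. 5) 2) | E={p↦2} | K=[subL(3)]]
step 8: [C=(λz. 5) | E={p↦2} | K=[arg :: subL(3)]]
step 9: [C=2 | E={p↦2} | K=[fun :: subL(3)]]
step 10: [C=5 | E={z↦2, p↦2} | K=[subL(3)]]
→ final value -2

Answer: -2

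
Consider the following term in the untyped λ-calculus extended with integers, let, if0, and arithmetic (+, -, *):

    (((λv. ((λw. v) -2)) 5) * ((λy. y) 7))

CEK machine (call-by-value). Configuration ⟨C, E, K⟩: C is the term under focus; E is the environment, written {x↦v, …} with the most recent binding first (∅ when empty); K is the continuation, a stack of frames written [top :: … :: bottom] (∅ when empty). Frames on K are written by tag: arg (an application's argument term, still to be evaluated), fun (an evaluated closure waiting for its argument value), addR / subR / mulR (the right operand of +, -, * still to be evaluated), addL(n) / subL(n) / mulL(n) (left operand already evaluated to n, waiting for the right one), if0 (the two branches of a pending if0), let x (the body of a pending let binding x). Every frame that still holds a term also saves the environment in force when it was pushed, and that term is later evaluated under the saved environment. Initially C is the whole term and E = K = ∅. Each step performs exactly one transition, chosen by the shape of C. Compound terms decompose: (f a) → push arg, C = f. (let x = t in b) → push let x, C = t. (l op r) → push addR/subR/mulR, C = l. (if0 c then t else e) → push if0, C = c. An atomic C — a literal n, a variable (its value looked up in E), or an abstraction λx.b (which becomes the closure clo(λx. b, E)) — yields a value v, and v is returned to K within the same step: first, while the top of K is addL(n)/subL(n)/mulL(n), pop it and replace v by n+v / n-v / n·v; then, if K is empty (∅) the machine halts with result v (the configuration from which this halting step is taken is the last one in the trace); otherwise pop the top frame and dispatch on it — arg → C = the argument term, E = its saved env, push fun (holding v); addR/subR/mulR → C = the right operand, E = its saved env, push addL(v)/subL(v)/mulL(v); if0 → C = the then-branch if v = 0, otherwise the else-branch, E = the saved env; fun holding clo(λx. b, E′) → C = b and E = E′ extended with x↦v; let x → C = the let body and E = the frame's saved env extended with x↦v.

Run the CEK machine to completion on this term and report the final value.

Answer: 35

Derivation:
[0] [C=(((λv. ((λw. v) -2)) 5) * ((λy. y) 7)) | E=∅ | K=∅]
[1] [C=((λv. ((λw. v) -2)) 5) | E=∅ | K=[mulR]]
[2] [C=(λv. ((λw. v) -2)) | E=∅ | K=[arg :: mulR]]
[3] [C=5 | E=∅ | K=[fun :: mulR]]
[4] [C=((λw. v) -2) | E={v↦5} | K=[mulR]]
[5] [C=(λw. v) | E={v↦5} | K=[arg :: mulR]]
[6] [C=-2 | E={v↦5} | K=[fun :: mulR]]
[7] [C=v | E={w↦-2, v↦5} | K=[mulR]]
[8] [C=((λy. y) 7) | E=∅ | K=[mulL(5)]]
[9] [C=(λy. y) | E=∅ | K=[arg :: mulL(5)]]
[10] [C=7 | E=∅ | K=[fun :: mulL(5)]]
[11] [C=y | E={y↦7} | K=[mulL(5)]]
→ final value 35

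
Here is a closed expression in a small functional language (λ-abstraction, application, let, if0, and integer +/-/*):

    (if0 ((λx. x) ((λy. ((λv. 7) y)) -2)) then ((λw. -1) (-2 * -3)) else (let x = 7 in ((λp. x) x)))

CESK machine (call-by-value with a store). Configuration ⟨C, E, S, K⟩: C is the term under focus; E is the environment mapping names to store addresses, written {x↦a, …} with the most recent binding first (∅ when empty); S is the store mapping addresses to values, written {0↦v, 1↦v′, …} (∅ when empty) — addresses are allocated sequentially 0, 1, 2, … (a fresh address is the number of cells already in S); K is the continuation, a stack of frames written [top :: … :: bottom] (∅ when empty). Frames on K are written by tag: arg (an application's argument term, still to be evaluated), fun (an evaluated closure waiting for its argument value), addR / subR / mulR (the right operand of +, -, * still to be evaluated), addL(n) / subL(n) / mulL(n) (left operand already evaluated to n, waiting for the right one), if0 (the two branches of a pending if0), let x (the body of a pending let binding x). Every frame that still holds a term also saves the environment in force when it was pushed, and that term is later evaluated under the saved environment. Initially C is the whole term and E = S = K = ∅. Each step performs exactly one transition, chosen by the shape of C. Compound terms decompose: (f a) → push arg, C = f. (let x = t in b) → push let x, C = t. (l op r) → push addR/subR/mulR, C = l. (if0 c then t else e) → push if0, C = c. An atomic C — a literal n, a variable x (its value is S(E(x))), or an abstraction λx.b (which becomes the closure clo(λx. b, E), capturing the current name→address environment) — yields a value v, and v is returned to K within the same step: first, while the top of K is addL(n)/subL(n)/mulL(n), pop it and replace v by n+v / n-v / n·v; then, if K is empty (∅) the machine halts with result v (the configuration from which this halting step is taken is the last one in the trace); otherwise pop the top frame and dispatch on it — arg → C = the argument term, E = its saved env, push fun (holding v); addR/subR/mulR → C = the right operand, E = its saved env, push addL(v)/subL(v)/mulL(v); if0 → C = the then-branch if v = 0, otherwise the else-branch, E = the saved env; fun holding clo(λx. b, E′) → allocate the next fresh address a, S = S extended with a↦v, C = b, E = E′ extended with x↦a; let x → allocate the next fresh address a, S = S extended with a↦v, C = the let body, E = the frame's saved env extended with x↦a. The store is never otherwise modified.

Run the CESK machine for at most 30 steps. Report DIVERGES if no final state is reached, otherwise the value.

step 0: <C=(if0 ((λx. x) ((λy. ((λv. 7) y)) -2)) then ((λw. -1) (-2 * -3)) else (let x = 7 in ((λp. x) x))), E=∅, S=∅, K=∅>
step 1: <C=((λx. x) ((λy. ((λv. 7) y)) -2)), E=∅, S=∅, K=[if0]>
step 2: <C=(λx. x), E=∅, S=∅, K=[arg :: if0]>
step 3: <C=((λy. ((λv. 7) y)) -2), E=∅, S=∅, K=[fun :: if0]>
step 4: <C=(λy. ((λv. 7) y)), E=∅, S=∅, K=[arg :: fun :: if0]>
step 5: <C=-2, E=∅, S=∅, K=[fun :: fun :: if0]>
step 6: <C=((λv. 7) y), E={y↦0}, S={0↦-2}, K=[fun :: if0]>
step 7: <C=(λv. 7), E={y↦0}, S={0↦-2}, K=[arg :: fun :: if0]>
step 8: <C=y, E={y↦0}, S={0↦-2}, K=[fun :: fun :: if0]>
step 9: <C=7, E={v↦1, y↦0}, S={0↦-2, 1↦-2}, K=[fun :: if0]>
step 10: <C=x, E={x↦2}, S={0↦-2, 1↦-2, 2↦7}, K=[if0]>
step 11: <C=(let x = 7 in ((λp. x) x)), E=∅, S={0↦-2, 1↦-2, 2↦7}, K=∅>
step 12: <C=7, E=∅, S={0↦-2, 1↦-2, 2↦7}, K=[let x]>
step 13: <C=((λp. x) x), E={x↦3}, S={0↦-2, 1↦-2, 2↦7, 3↦7}, K=∅>
step 14: <C=(λp. x), E={x↦3}, S={0↦-2, 1↦-2, 2↦7, 3↦7}, K=[arg]>
step 15: <C=x, E={x↦3}, S={0↦-2, 1↦-2, 2↦7, 3↦7}, K=[fun]>
step 16: <C=x, E={p↦4, x↦3}, S={0↦-2, 1↦-2, 2↦7, 3↦7, 4↦7}, K=∅>
→ final value 7

Answer: 7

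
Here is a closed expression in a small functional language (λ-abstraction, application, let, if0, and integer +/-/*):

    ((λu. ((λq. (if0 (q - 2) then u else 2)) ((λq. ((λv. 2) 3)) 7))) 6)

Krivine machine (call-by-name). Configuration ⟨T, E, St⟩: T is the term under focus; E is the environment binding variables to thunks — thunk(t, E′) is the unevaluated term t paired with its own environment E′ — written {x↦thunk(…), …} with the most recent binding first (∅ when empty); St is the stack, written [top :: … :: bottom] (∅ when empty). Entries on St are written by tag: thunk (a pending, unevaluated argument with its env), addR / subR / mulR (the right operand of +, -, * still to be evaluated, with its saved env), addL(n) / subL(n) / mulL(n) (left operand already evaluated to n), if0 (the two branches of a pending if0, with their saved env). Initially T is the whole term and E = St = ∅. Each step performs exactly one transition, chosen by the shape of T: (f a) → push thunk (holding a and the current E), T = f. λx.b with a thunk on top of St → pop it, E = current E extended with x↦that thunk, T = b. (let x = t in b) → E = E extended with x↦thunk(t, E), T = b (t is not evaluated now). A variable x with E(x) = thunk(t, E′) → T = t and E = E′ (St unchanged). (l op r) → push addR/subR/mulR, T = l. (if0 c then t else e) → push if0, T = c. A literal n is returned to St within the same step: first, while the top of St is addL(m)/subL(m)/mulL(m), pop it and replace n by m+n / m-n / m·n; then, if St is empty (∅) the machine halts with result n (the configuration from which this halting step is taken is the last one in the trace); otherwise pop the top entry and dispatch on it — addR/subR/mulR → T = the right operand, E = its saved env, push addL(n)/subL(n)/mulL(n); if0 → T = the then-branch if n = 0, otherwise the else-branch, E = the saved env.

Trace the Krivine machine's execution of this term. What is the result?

step 0: <T=((λu. ((λq. (if0 (q - 2) then u else 2)) ((λq. ((λv. 2) 3)) 7))) 6), E=∅, St=∅>
step 1: <T=(λu. ((λq. (if0 (q - 2) then u else 2)) ((λq. ((λv. 2) 3)) 7))), E=∅, St=[thunk]>
step 2: <T=((λq. (if0 (q - 2) then u else 2)) ((λq. ((λv. 2) 3)) 7)), E={u↦thunk(6, ∅)}, St=∅>
step 3: <T=(λq. (if0 (q - 2) then u else 2)), E={u↦thunk(6, ∅)}, St=[thunk]>
step 4: <T=(if0 (q - 2) then u else 2), E={q↦thunk(((λq. ((λv. 2) 3)) 7), {u↦thunk(6, ∅)}), u↦thunk(6, ∅)}, St=∅>
step 5: <T=(q - 2), E={q↦thunk(((λq. ((λv. 2) 3)) 7), {u↦thunk(6, ∅)}), u↦thunk(6, ∅)}, St=[if0]>
step 6: <T=q, E={q↦thunk(((λq. ((λv. 2) 3)) 7), {u↦thunk(6, ∅)}), u↦thunk(6, ∅)}, St=[subR :: if0]>
step 7: <T=((λq. ((λv. 2) 3)) 7), E={u↦thunk(6, ∅)}, St=[subR :: if0]>
step 8: <T=(λq. ((λv. 2) 3)), E={u↦thunk(6, ∅)}, St=[thunk :: subR :: if0]>
step 9: <T=((λv. 2) 3), E={q↦thunk(7, {u↦thunk(6, ∅)}), u↦thunk(6, ∅)}, St=[subR :: if0]>
step 10: <T=(λv. 2), E={q↦thunk(7, {u↦thunk(6, ∅)}), u↦thunk(6, ∅)}, St=[thunk :: subR :: if0]>
step 11: <T=2, E={v↦thunk(3, {q↦thunk(7, {u↦thunk(6, ∅)}), u↦thunk(6, ∅)}), q↦thunk(7, {u↦thunk(6, ∅)}), u↦thunk(6, ∅)}, St=[subR :: if0]>
step 12: <T=2, E={q↦thunk(((λq. ((λv. 2) 3)) 7), {u↦thunk(6, ∅)}), u↦thunk(6, ∅)}, St=[subL(2) :: if0]>
step 13: <T=u, E={q↦thunk(((λq. ((λv. 2) 3)) 7), {u↦thunk(6, ∅)}), u↦thunk(6, ∅)}, St=∅>
step 14: <T=6, E=∅, St=∅>
→ final value 6

Answer: 6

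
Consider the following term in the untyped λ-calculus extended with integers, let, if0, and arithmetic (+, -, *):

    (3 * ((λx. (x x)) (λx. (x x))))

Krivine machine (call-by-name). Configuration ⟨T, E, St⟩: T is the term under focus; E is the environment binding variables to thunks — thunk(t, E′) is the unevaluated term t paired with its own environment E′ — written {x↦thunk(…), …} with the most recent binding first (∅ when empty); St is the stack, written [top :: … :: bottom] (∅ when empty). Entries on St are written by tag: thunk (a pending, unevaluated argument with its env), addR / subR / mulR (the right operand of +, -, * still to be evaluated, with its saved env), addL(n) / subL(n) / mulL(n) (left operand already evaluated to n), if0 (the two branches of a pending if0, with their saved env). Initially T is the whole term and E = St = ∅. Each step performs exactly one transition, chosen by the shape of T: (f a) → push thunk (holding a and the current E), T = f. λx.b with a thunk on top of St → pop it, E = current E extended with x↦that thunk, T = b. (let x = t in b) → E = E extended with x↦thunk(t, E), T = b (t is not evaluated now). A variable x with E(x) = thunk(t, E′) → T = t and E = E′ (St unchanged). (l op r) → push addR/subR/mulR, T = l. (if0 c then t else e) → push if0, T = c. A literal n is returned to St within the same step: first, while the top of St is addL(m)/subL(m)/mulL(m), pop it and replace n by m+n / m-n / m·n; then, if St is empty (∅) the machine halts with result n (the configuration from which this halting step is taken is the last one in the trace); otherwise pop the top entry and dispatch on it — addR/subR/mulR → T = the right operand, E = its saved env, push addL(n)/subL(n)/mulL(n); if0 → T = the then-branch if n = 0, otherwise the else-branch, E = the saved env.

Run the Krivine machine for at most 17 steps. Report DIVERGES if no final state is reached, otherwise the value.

Answer: DIVERGES (no final state within 17 steps)

Derivation:
t=0: <T=(3 * ((λx. (x x)) (λx. (x x)))), E=∅, St=∅>
t=1: <T=3, E=∅, St=[mulR]>
t=2: <T=((λx. (x x)) (λx. (x x))), E=∅, St=[mulL(3)]>
t=3: <T=(λx. (x x)), E=∅, St=[thunk :: mulL(3)]>
t=4: <T=(x x), E={x↦thunk((λx. (x x)), ∅)}, St=[mulL(3)]>
t=5: <T=x, E={x↦thunk((λx. (x x)), ∅)}, St=[thunk :: mulL(3)]>
t=6: <T=(λx. (x x)), E=∅, St=[thunk :: mulL(3)]>
t=7: <T=(x x), E={x↦thunk(x, {x↦thunk((λx. (x x)), ∅)})}, St=[mulL(3)]>
t=8: <T=x, E={x↦thunk(x, {x↦thunk((λx. (x x)), ∅)})}, St=[thunk :: mulL(3)]>
t=9: <T=x, E={x↦thunk((λx. (x x)), ∅)}, St=[thunk :: mulL(3)]>
t=10: <T=(λx. (x x)), E=∅, St=[thunk :: mulL(3)]>
t=11: <T=(x x), E={x↦thunk(x, {x↦thunk(x, {x↦thunk((λx. (x x)), ∅)})})}, St=[mulL(3)]>
t=12: <T=x, E={x↦thunk(x, {x↦thunk(x, {x↦thunk((λx. (x x)), ∅)})})}, St=[thunk :: mulL(3)]>
t=13: <T=x, E={x↦thunk(x, {x↦thunk((λx. (x x)), ∅)})}, St=[thunk :: mulL(3)]>
t=14: <T=x, E={x↦thunk((λx. (x x)), ∅)}, St=[thunk :: mulL(3)]>
t=15: <T=(λx. (x x)), E=∅, St=[thunk :: mulL(3)]>
t=16: <T=(x x), E={x↦thunk(x, {x↦thunk(x, {x↦thunk(x, {x↦thunk((λx. (x x)), ∅)})})})}, St=[mulL(3)]>
t=17: <T=x, E={x↦thunk(x, {x↦thunk(x, {x↦thunk(x, {x↦thunk((λx. (x x)), ∅)})})})}, St=[thunk :: mulL(3)]>
→ 17 transitions taken and the configuration is still not final: no result within 17 steps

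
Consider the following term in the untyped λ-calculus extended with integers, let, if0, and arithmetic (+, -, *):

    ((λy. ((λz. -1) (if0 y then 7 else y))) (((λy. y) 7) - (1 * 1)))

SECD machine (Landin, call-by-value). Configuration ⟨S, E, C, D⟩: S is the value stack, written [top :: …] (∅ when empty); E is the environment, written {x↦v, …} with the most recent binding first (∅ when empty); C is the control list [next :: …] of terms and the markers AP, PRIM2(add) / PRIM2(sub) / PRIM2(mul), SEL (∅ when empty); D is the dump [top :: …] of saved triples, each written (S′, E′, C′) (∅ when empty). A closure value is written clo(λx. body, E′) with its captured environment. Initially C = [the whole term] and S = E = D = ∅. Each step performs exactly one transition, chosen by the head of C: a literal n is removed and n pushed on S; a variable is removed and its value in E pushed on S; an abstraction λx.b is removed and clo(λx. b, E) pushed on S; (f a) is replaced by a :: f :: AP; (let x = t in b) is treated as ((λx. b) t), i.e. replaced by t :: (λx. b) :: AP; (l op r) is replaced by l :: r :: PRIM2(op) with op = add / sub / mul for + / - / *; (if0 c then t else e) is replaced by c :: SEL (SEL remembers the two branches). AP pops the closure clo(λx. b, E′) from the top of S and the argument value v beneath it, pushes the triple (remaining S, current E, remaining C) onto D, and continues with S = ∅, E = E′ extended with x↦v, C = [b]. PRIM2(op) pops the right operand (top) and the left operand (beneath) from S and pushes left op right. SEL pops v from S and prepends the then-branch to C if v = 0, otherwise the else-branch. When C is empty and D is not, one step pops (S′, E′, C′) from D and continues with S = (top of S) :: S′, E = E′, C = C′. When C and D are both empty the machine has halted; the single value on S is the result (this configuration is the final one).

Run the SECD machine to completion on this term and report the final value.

t=0: ⟨S=∅; E=∅; C=[((λy. ((λz. -1) (if0 y then 7 else y))) (((λy. y) 7) - (1 * 1)))]; D=∅⟩
t=1: ⟨S=∅; E=∅; C=[(((λy. y) 7) - (1 * 1)) :: (λy. ((λz. -1) (if0 y then 7 else y))) :: AP]; D=∅⟩
t=2: ⟨S=∅; E=∅; C=[((λy. y) 7) :: (1 * 1) :: PRIM2(sub) :: (λy. ((λz. -1) (if0 y then 7 else y))) :: AP]; D=∅⟩
t=3: ⟨S=∅; E=∅; C=[7 :: (λy. y) :: AP :: (1 * 1) :: PRIM2(sub) :: (λy. ((λz. -1) (if0 y then 7 else y))) :: AP]; D=∅⟩
t=4: ⟨S=[7]; E=∅; C=[(λy. y) :: AP :: (1 * 1) :: PRIM2(sub) :: (λy. ((λz. -1) (if0 y then 7 else y))) :: AP]; D=∅⟩
t=5: ⟨S=[clo(λy. y, ∅) :: 7]; E=∅; C=[AP :: (1 * 1) :: PRIM2(sub) :: (λy. ((λz. -1) (if0 y then 7 else y))) :: AP]; D=∅⟩
t=6: ⟨S=∅; E={y↦7}; C=[y]; D=[(∅, ∅, [(1 * 1) :: PRIM2(sub) :: (λy. ((λz. -1) (if0 y then 7 else y))) :: AP])]⟩
t=7: ⟨S=[7]; E={y↦7}; C=∅; D=[(∅, ∅, [(1 * 1) :: PRIM2(sub) :: (λy. ((λz. -1) (if0 y then 7 else y))) :: AP])]⟩
t=8: ⟨S=[7]; E=∅; C=[(1 * 1) :: PRIM2(sub) :: (λy. ((λz. -1) (if0 y then 7 else y))) :: AP]; D=∅⟩
t=9: ⟨S=[7]; E=∅; C=[1 :: 1 :: PRIM2(mul) :: PRIM2(sub) :: (λy. ((λz. -1) (if0 y then 7 else y))) :: AP]; D=∅⟩
t=10: ⟨S=[1 :: 7]; E=∅; C=[1 :: PRIM2(mul) :: PRIM2(sub) :: (λy. ((λz. -1) (if0 y then 7 else y))) :: AP]; D=∅⟩
t=11: ⟨S=[1 :: 1 :: 7]; E=∅; C=[PRIM2(mul) :: PRIM2(sub) :: (λy. ((λz. -1) (if0 y then 7 else y))) :: AP]; D=∅⟩
t=12: ⟨S=[1 :: 7]; E=∅; C=[PRIM2(sub) :: (λy. ((λz. -1) (if0 y then 7 else y))) :: AP]; D=∅⟩
t=13: ⟨S=[6]; E=∅; C=[(λy. ((λz. -1) (if0 y then 7 else y))) :: AP]; D=∅⟩
t=14: ⟨S=[clo(λy. ((λz. -1) (if0 y then 7 else y)), ∅) :: 6]; E=∅; C=[AP]; D=∅⟩
t=15: ⟨S=∅; E={y↦6}; C=[((λz. -1) (if0 y then 7 else y))]; D=[(∅, ∅, ∅)]⟩
t=16: ⟨S=∅; E={y↦6}; C=[(if0 y then 7 else y) :: (λz. -1) :: AP]; D=[(∅, ∅, ∅)]⟩
t=17: ⟨S=∅; E={y↦6}; C=[y :: SEL :: (λz. -1) :: AP]; D=[(∅, ∅, ∅)]⟩
t=18: ⟨S=[6]; E={y↦6}; C=[SEL :: (λz. -1) :: AP]; D=[(∅, ∅, ∅)]⟩
t=19: ⟨S=∅; E={y↦6}; C=[y :: (λz. -1) :: AP]; D=[(∅, ∅, ∅)]⟩
t=20: ⟨S=[6]; E={y↦6}; C=[(λz. -1) :: AP]; D=[(∅, ∅, ∅)]⟩
t=21: ⟨S=[clo(λz. -1, {y↦6}) :: 6]; E={y↦6}; C=[AP]; D=[(∅, ∅, ∅)]⟩
t=22: ⟨S=∅; E={z↦6, y↦6}; C=[-1]; D=[(∅, {y↦6}, ∅) :: (∅, ∅, ∅)]⟩
t=23: ⟨S=[-1]; E={z↦6, y↦6}; C=∅; D=[(∅, {y↦6}, ∅) :: (∅, ∅, ∅)]⟩
t=24: ⟨S=[-1]; E={y↦6}; C=∅; D=[(∅, ∅, ∅)]⟩
t=25: ⟨S=[-1]; E=∅; C=∅; D=∅⟩
→ final value -1

Answer: -1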